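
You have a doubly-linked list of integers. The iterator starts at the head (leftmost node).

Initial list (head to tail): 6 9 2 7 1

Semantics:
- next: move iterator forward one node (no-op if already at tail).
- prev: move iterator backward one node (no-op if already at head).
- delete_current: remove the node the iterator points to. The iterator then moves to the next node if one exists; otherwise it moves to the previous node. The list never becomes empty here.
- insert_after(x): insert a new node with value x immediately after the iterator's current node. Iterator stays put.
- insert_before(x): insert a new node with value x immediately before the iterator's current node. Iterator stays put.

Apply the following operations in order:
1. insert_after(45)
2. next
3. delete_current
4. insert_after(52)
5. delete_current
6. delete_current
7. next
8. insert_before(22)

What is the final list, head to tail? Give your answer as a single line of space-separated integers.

Answer: 6 2 22 7 1

Derivation:
After 1 (insert_after(45)): list=[6, 45, 9, 2, 7, 1] cursor@6
After 2 (next): list=[6, 45, 9, 2, 7, 1] cursor@45
After 3 (delete_current): list=[6, 9, 2, 7, 1] cursor@9
After 4 (insert_after(52)): list=[6, 9, 52, 2, 7, 1] cursor@9
After 5 (delete_current): list=[6, 52, 2, 7, 1] cursor@52
After 6 (delete_current): list=[6, 2, 7, 1] cursor@2
After 7 (next): list=[6, 2, 7, 1] cursor@7
After 8 (insert_before(22)): list=[6, 2, 22, 7, 1] cursor@7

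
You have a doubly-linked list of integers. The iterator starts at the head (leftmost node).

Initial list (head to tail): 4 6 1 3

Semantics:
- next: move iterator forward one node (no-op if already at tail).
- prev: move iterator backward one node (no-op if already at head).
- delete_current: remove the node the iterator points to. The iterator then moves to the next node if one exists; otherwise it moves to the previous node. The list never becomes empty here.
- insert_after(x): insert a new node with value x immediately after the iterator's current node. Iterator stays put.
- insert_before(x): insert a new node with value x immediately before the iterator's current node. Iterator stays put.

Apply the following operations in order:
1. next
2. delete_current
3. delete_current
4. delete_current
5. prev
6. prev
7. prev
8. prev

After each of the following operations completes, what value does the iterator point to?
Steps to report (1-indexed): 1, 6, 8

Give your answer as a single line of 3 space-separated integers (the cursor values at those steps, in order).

After 1 (next): list=[4, 6, 1, 3] cursor@6
After 2 (delete_current): list=[4, 1, 3] cursor@1
After 3 (delete_current): list=[4, 3] cursor@3
After 4 (delete_current): list=[4] cursor@4
After 5 (prev): list=[4] cursor@4
After 6 (prev): list=[4] cursor@4
After 7 (prev): list=[4] cursor@4
After 8 (prev): list=[4] cursor@4

Answer: 6 4 4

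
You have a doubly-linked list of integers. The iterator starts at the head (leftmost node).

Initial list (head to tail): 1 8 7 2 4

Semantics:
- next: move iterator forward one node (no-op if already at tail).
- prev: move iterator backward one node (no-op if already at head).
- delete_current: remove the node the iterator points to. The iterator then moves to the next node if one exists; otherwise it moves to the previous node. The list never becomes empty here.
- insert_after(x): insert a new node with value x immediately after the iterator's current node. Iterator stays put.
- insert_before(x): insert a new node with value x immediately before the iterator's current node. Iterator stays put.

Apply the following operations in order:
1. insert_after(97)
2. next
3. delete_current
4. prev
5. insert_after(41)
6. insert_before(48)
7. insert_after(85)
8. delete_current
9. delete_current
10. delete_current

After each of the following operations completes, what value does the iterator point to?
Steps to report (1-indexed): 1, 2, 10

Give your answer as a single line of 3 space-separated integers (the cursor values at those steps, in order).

Answer: 1 97 8

Derivation:
After 1 (insert_after(97)): list=[1, 97, 8, 7, 2, 4] cursor@1
After 2 (next): list=[1, 97, 8, 7, 2, 4] cursor@97
After 3 (delete_current): list=[1, 8, 7, 2, 4] cursor@8
After 4 (prev): list=[1, 8, 7, 2, 4] cursor@1
After 5 (insert_after(41)): list=[1, 41, 8, 7, 2, 4] cursor@1
After 6 (insert_before(48)): list=[48, 1, 41, 8, 7, 2, 4] cursor@1
After 7 (insert_after(85)): list=[48, 1, 85, 41, 8, 7, 2, 4] cursor@1
After 8 (delete_current): list=[48, 85, 41, 8, 7, 2, 4] cursor@85
After 9 (delete_current): list=[48, 41, 8, 7, 2, 4] cursor@41
After 10 (delete_current): list=[48, 8, 7, 2, 4] cursor@8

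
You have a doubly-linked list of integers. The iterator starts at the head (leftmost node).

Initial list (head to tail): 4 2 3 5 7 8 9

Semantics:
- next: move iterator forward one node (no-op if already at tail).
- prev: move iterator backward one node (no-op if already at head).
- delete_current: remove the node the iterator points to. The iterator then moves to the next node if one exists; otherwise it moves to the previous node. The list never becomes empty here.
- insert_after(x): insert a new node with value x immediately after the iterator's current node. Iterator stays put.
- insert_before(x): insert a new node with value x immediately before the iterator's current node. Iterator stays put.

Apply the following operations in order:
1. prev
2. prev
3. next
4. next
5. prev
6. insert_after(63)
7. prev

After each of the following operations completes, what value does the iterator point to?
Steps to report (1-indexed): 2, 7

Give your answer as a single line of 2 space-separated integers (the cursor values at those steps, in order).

Answer: 4 4

Derivation:
After 1 (prev): list=[4, 2, 3, 5, 7, 8, 9] cursor@4
After 2 (prev): list=[4, 2, 3, 5, 7, 8, 9] cursor@4
After 3 (next): list=[4, 2, 3, 5, 7, 8, 9] cursor@2
After 4 (next): list=[4, 2, 3, 5, 7, 8, 9] cursor@3
After 5 (prev): list=[4, 2, 3, 5, 7, 8, 9] cursor@2
After 6 (insert_after(63)): list=[4, 2, 63, 3, 5, 7, 8, 9] cursor@2
After 7 (prev): list=[4, 2, 63, 3, 5, 7, 8, 9] cursor@4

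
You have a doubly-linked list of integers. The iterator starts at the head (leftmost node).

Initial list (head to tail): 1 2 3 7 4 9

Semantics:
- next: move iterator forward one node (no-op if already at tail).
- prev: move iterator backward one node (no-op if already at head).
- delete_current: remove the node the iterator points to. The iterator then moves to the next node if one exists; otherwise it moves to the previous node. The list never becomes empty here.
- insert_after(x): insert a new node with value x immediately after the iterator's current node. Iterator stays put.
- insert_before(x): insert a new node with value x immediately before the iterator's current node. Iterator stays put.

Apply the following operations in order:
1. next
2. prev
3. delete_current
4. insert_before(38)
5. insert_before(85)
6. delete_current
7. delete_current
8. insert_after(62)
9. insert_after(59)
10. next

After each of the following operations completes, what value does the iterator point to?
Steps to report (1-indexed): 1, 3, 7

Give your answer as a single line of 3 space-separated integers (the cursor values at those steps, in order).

After 1 (next): list=[1, 2, 3, 7, 4, 9] cursor@2
After 2 (prev): list=[1, 2, 3, 7, 4, 9] cursor@1
After 3 (delete_current): list=[2, 3, 7, 4, 9] cursor@2
After 4 (insert_before(38)): list=[38, 2, 3, 7, 4, 9] cursor@2
After 5 (insert_before(85)): list=[38, 85, 2, 3, 7, 4, 9] cursor@2
After 6 (delete_current): list=[38, 85, 3, 7, 4, 9] cursor@3
After 7 (delete_current): list=[38, 85, 7, 4, 9] cursor@7
After 8 (insert_after(62)): list=[38, 85, 7, 62, 4, 9] cursor@7
After 9 (insert_after(59)): list=[38, 85, 7, 59, 62, 4, 9] cursor@7
After 10 (next): list=[38, 85, 7, 59, 62, 4, 9] cursor@59

Answer: 2 2 7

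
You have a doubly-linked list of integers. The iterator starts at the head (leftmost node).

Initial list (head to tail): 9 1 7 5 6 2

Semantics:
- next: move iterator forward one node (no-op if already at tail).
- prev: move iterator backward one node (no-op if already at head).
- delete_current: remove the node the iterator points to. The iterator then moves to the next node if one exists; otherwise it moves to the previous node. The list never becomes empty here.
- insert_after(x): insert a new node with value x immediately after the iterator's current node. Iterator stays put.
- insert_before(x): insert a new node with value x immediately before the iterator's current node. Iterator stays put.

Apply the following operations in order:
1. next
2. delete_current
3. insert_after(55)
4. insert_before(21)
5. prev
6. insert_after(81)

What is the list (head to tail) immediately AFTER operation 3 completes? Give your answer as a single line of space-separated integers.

Answer: 9 7 55 5 6 2

Derivation:
After 1 (next): list=[9, 1, 7, 5, 6, 2] cursor@1
After 2 (delete_current): list=[9, 7, 5, 6, 2] cursor@7
After 3 (insert_after(55)): list=[9, 7, 55, 5, 6, 2] cursor@7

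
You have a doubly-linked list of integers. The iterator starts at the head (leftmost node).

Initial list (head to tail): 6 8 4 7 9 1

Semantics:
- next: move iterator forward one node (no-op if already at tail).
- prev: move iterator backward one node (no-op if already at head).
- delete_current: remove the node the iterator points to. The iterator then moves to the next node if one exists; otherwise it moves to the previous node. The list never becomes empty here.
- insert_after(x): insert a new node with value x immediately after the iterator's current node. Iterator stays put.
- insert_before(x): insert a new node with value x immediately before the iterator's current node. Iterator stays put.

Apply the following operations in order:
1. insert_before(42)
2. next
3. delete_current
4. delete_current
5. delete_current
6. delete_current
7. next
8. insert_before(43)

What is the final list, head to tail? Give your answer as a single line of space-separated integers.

After 1 (insert_before(42)): list=[42, 6, 8, 4, 7, 9, 1] cursor@6
After 2 (next): list=[42, 6, 8, 4, 7, 9, 1] cursor@8
After 3 (delete_current): list=[42, 6, 4, 7, 9, 1] cursor@4
After 4 (delete_current): list=[42, 6, 7, 9, 1] cursor@7
After 5 (delete_current): list=[42, 6, 9, 1] cursor@9
After 6 (delete_current): list=[42, 6, 1] cursor@1
After 7 (next): list=[42, 6, 1] cursor@1
After 8 (insert_before(43)): list=[42, 6, 43, 1] cursor@1

Answer: 42 6 43 1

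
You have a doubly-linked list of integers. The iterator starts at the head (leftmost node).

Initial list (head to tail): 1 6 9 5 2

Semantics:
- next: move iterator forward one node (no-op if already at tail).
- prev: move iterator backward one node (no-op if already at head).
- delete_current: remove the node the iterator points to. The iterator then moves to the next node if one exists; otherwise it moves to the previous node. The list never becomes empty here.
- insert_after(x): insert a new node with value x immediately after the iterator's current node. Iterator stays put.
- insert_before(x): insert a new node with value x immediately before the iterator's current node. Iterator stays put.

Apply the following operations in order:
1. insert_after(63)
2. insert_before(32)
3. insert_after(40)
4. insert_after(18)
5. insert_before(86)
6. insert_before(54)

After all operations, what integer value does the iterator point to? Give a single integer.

Answer: 1

Derivation:
After 1 (insert_after(63)): list=[1, 63, 6, 9, 5, 2] cursor@1
After 2 (insert_before(32)): list=[32, 1, 63, 6, 9, 5, 2] cursor@1
After 3 (insert_after(40)): list=[32, 1, 40, 63, 6, 9, 5, 2] cursor@1
After 4 (insert_after(18)): list=[32, 1, 18, 40, 63, 6, 9, 5, 2] cursor@1
After 5 (insert_before(86)): list=[32, 86, 1, 18, 40, 63, 6, 9, 5, 2] cursor@1
After 6 (insert_before(54)): list=[32, 86, 54, 1, 18, 40, 63, 6, 9, 5, 2] cursor@1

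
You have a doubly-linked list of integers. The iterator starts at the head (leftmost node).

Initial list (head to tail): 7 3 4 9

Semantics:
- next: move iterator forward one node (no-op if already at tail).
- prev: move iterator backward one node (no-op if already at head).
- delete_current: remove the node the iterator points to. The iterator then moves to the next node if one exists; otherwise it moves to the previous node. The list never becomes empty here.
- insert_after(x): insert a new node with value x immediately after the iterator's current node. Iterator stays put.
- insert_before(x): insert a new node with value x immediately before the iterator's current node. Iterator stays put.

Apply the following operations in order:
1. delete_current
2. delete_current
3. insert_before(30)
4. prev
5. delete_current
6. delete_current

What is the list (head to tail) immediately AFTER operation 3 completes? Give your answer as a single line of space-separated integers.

After 1 (delete_current): list=[3, 4, 9] cursor@3
After 2 (delete_current): list=[4, 9] cursor@4
After 3 (insert_before(30)): list=[30, 4, 9] cursor@4

Answer: 30 4 9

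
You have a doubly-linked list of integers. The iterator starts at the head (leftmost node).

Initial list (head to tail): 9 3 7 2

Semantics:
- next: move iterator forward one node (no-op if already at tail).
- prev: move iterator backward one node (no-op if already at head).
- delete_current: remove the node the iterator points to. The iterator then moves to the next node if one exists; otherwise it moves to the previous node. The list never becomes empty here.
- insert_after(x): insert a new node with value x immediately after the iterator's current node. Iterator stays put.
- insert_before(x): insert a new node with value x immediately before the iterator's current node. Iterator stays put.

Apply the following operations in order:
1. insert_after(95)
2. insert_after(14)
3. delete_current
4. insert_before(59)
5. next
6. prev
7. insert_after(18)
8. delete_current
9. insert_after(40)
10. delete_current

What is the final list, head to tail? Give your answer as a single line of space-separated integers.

Answer: 59 40 95 3 7 2

Derivation:
After 1 (insert_after(95)): list=[9, 95, 3, 7, 2] cursor@9
After 2 (insert_after(14)): list=[9, 14, 95, 3, 7, 2] cursor@9
After 3 (delete_current): list=[14, 95, 3, 7, 2] cursor@14
After 4 (insert_before(59)): list=[59, 14, 95, 3, 7, 2] cursor@14
After 5 (next): list=[59, 14, 95, 3, 7, 2] cursor@95
After 6 (prev): list=[59, 14, 95, 3, 7, 2] cursor@14
After 7 (insert_after(18)): list=[59, 14, 18, 95, 3, 7, 2] cursor@14
After 8 (delete_current): list=[59, 18, 95, 3, 7, 2] cursor@18
After 9 (insert_after(40)): list=[59, 18, 40, 95, 3, 7, 2] cursor@18
After 10 (delete_current): list=[59, 40, 95, 3, 7, 2] cursor@40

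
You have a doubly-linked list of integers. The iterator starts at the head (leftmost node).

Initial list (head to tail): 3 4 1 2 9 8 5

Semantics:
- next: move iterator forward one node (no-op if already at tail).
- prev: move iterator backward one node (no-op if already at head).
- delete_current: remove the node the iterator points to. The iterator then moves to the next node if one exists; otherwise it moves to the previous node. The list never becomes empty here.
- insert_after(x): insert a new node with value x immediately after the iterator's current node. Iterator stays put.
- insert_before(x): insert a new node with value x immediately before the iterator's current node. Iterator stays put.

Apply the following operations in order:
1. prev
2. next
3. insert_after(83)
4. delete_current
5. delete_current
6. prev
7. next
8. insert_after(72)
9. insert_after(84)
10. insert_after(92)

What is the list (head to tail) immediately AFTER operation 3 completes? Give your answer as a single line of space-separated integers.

After 1 (prev): list=[3, 4, 1, 2, 9, 8, 5] cursor@3
After 2 (next): list=[3, 4, 1, 2, 9, 8, 5] cursor@4
After 3 (insert_after(83)): list=[3, 4, 83, 1, 2, 9, 8, 5] cursor@4

Answer: 3 4 83 1 2 9 8 5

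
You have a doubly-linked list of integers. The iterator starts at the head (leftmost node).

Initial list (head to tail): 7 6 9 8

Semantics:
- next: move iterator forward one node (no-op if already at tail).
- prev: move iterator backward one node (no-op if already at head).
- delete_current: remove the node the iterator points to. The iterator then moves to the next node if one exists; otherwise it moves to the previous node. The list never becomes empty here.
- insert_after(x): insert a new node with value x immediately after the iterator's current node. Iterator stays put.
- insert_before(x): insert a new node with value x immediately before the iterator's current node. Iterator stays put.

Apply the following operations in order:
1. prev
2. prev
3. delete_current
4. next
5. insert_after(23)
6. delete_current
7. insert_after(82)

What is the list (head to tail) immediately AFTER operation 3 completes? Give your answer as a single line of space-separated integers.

Answer: 6 9 8

Derivation:
After 1 (prev): list=[7, 6, 9, 8] cursor@7
After 2 (prev): list=[7, 6, 9, 8] cursor@7
After 3 (delete_current): list=[6, 9, 8] cursor@6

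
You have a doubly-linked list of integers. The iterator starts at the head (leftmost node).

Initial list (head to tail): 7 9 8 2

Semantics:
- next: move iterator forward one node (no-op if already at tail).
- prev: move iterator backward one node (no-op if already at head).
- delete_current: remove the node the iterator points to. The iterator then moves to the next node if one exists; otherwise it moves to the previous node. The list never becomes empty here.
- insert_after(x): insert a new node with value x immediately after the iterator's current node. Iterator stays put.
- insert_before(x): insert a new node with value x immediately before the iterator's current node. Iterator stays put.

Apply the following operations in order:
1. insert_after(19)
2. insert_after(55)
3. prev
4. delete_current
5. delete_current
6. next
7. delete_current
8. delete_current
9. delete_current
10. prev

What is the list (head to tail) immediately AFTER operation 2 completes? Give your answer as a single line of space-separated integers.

Answer: 7 55 19 9 8 2

Derivation:
After 1 (insert_after(19)): list=[7, 19, 9, 8, 2] cursor@7
After 2 (insert_after(55)): list=[7, 55, 19, 9, 8, 2] cursor@7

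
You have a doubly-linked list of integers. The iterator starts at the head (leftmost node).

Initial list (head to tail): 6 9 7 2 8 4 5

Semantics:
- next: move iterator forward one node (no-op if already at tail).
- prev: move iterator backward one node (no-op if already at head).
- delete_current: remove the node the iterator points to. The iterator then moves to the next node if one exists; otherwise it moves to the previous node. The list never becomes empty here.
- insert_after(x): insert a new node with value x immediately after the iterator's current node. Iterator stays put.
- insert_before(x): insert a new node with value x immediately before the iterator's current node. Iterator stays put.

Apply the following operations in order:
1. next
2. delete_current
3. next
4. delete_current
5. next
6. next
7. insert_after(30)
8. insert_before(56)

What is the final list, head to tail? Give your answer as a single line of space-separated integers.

After 1 (next): list=[6, 9, 7, 2, 8, 4, 5] cursor@9
After 2 (delete_current): list=[6, 7, 2, 8, 4, 5] cursor@7
After 3 (next): list=[6, 7, 2, 8, 4, 5] cursor@2
After 4 (delete_current): list=[6, 7, 8, 4, 5] cursor@8
After 5 (next): list=[6, 7, 8, 4, 5] cursor@4
After 6 (next): list=[6, 7, 8, 4, 5] cursor@5
After 7 (insert_after(30)): list=[6, 7, 8, 4, 5, 30] cursor@5
After 8 (insert_before(56)): list=[6, 7, 8, 4, 56, 5, 30] cursor@5

Answer: 6 7 8 4 56 5 30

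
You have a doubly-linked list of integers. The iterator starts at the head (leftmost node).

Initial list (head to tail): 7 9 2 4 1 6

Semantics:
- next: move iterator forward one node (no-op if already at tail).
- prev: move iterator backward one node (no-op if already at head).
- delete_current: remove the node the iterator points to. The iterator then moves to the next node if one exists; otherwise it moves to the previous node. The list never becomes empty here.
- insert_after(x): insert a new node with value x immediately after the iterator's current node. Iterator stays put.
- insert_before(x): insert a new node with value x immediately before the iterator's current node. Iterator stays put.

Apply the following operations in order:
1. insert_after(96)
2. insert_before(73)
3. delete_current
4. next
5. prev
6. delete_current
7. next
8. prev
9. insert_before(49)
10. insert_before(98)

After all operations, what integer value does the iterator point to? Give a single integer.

Answer: 9

Derivation:
After 1 (insert_after(96)): list=[7, 96, 9, 2, 4, 1, 6] cursor@7
After 2 (insert_before(73)): list=[73, 7, 96, 9, 2, 4, 1, 6] cursor@7
After 3 (delete_current): list=[73, 96, 9, 2, 4, 1, 6] cursor@96
After 4 (next): list=[73, 96, 9, 2, 4, 1, 6] cursor@9
After 5 (prev): list=[73, 96, 9, 2, 4, 1, 6] cursor@96
After 6 (delete_current): list=[73, 9, 2, 4, 1, 6] cursor@9
After 7 (next): list=[73, 9, 2, 4, 1, 6] cursor@2
After 8 (prev): list=[73, 9, 2, 4, 1, 6] cursor@9
After 9 (insert_before(49)): list=[73, 49, 9, 2, 4, 1, 6] cursor@9
After 10 (insert_before(98)): list=[73, 49, 98, 9, 2, 4, 1, 6] cursor@9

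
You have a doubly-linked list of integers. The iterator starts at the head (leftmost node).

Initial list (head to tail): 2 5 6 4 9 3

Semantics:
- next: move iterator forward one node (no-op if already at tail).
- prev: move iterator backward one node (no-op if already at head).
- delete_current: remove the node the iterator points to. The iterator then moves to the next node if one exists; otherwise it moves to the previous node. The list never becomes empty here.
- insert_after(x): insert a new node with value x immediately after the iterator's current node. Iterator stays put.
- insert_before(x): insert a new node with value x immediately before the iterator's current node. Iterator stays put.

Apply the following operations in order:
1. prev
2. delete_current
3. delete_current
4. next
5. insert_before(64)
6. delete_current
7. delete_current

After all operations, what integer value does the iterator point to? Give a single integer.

After 1 (prev): list=[2, 5, 6, 4, 9, 3] cursor@2
After 2 (delete_current): list=[5, 6, 4, 9, 3] cursor@5
After 3 (delete_current): list=[6, 4, 9, 3] cursor@6
After 4 (next): list=[6, 4, 9, 3] cursor@4
After 5 (insert_before(64)): list=[6, 64, 4, 9, 3] cursor@4
After 6 (delete_current): list=[6, 64, 9, 3] cursor@9
After 7 (delete_current): list=[6, 64, 3] cursor@3

Answer: 3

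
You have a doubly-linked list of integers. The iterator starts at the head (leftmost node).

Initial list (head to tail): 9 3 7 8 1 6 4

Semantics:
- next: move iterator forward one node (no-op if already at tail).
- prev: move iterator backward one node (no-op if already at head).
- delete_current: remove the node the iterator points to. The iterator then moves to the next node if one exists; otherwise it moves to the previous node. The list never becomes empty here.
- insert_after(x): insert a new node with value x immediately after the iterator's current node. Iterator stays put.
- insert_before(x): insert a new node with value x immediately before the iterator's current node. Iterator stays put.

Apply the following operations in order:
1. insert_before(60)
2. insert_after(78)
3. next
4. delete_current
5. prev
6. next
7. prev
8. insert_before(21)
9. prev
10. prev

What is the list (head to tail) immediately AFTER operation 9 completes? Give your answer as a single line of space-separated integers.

After 1 (insert_before(60)): list=[60, 9, 3, 7, 8, 1, 6, 4] cursor@9
After 2 (insert_after(78)): list=[60, 9, 78, 3, 7, 8, 1, 6, 4] cursor@9
After 3 (next): list=[60, 9, 78, 3, 7, 8, 1, 6, 4] cursor@78
After 4 (delete_current): list=[60, 9, 3, 7, 8, 1, 6, 4] cursor@3
After 5 (prev): list=[60, 9, 3, 7, 8, 1, 6, 4] cursor@9
After 6 (next): list=[60, 9, 3, 7, 8, 1, 6, 4] cursor@3
After 7 (prev): list=[60, 9, 3, 7, 8, 1, 6, 4] cursor@9
After 8 (insert_before(21)): list=[60, 21, 9, 3, 7, 8, 1, 6, 4] cursor@9
After 9 (prev): list=[60, 21, 9, 3, 7, 8, 1, 6, 4] cursor@21

Answer: 60 21 9 3 7 8 1 6 4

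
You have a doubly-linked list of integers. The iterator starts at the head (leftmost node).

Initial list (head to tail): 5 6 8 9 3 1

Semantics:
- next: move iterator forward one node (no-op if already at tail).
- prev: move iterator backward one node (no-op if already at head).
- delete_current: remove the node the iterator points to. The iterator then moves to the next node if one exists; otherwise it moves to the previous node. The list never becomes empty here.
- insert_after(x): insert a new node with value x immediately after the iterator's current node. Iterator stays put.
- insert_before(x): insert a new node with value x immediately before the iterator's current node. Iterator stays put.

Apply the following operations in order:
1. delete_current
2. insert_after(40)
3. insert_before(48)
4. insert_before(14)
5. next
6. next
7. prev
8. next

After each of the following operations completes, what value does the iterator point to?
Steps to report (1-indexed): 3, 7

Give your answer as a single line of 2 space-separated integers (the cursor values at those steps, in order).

Answer: 6 40

Derivation:
After 1 (delete_current): list=[6, 8, 9, 3, 1] cursor@6
After 2 (insert_after(40)): list=[6, 40, 8, 9, 3, 1] cursor@6
After 3 (insert_before(48)): list=[48, 6, 40, 8, 9, 3, 1] cursor@6
After 4 (insert_before(14)): list=[48, 14, 6, 40, 8, 9, 3, 1] cursor@6
After 5 (next): list=[48, 14, 6, 40, 8, 9, 3, 1] cursor@40
After 6 (next): list=[48, 14, 6, 40, 8, 9, 3, 1] cursor@8
After 7 (prev): list=[48, 14, 6, 40, 8, 9, 3, 1] cursor@40
After 8 (next): list=[48, 14, 6, 40, 8, 9, 3, 1] cursor@8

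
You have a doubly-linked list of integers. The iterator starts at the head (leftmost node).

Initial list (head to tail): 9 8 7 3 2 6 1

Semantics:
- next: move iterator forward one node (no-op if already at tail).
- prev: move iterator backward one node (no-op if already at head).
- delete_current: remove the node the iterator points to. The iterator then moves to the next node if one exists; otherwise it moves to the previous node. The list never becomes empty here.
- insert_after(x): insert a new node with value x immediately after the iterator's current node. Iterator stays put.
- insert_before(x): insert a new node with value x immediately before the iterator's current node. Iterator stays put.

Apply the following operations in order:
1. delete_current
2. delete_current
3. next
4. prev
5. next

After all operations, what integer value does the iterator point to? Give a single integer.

After 1 (delete_current): list=[8, 7, 3, 2, 6, 1] cursor@8
After 2 (delete_current): list=[7, 3, 2, 6, 1] cursor@7
After 3 (next): list=[7, 3, 2, 6, 1] cursor@3
After 4 (prev): list=[7, 3, 2, 6, 1] cursor@7
After 5 (next): list=[7, 3, 2, 6, 1] cursor@3

Answer: 3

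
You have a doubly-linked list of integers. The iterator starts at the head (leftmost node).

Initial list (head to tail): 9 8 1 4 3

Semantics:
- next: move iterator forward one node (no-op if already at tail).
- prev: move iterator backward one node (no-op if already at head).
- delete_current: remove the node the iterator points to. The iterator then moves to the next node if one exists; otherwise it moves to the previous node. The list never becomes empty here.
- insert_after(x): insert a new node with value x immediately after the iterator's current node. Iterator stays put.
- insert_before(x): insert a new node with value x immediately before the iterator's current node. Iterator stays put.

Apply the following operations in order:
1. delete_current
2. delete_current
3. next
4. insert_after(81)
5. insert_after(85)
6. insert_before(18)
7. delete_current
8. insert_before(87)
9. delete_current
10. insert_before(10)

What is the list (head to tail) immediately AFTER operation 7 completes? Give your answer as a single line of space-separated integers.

After 1 (delete_current): list=[8, 1, 4, 3] cursor@8
After 2 (delete_current): list=[1, 4, 3] cursor@1
After 3 (next): list=[1, 4, 3] cursor@4
After 4 (insert_after(81)): list=[1, 4, 81, 3] cursor@4
After 5 (insert_after(85)): list=[1, 4, 85, 81, 3] cursor@4
After 6 (insert_before(18)): list=[1, 18, 4, 85, 81, 3] cursor@4
After 7 (delete_current): list=[1, 18, 85, 81, 3] cursor@85

Answer: 1 18 85 81 3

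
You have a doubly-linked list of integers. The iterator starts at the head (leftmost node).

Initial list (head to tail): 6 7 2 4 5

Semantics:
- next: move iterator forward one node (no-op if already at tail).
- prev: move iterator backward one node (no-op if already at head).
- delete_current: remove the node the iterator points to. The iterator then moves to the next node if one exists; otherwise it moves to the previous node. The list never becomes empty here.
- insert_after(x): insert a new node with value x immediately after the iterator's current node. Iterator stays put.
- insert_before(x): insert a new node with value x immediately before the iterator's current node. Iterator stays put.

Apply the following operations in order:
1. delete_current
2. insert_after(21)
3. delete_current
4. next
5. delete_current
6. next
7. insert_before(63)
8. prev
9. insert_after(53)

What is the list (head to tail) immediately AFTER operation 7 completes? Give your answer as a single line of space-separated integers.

After 1 (delete_current): list=[7, 2, 4, 5] cursor@7
After 2 (insert_after(21)): list=[7, 21, 2, 4, 5] cursor@7
After 3 (delete_current): list=[21, 2, 4, 5] cursor@21
After 4 (next): list=[21, 2, 4, 5] cursor@2
After 5 (delete_current): list=[21, 4, 5] cursor@4
After 6 (next): list=[21, 4, 5] cursor@5
After 7 (insert_before(63)): list=[21, 4, 63, 5] cursor@5

Answer: 21 4 63 5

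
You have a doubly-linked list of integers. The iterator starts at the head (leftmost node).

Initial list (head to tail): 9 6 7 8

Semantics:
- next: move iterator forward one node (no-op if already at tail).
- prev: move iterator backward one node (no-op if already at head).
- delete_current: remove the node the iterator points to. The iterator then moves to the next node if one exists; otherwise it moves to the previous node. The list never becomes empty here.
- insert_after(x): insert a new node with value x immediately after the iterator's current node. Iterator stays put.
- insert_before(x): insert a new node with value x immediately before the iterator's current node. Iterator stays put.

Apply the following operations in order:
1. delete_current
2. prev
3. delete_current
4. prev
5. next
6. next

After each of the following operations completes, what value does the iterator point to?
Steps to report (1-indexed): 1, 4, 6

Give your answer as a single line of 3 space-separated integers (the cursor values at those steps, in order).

After 1 (delete_current): list=[6, 7, 8] cursor@6
After 2 (prev): list=[6, 7, 8] cursor@6
After 3 (delete_current): list=[7, 8] cursor@7
After 4 (prev): list=[7, 8] cursor@7
After 5 (next): list=[7, 8] cursor@8
After 6 (next): list=[7, 8] cursor@8

Answer: 6 7 8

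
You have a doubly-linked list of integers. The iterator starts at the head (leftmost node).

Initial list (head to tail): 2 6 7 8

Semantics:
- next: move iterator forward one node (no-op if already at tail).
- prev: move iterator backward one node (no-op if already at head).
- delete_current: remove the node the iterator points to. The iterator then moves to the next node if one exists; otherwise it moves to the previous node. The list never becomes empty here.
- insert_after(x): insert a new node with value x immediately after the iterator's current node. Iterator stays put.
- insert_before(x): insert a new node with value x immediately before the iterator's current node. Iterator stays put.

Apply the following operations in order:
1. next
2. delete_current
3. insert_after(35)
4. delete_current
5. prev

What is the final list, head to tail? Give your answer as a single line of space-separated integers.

After 1 (next): list=[2, 6, 7, 8] cursor@6
After 2 (delete_current): list=[2, 7, 8] cursor@7
After 3 (insert_after(35)): list=[2, 7, 35, 8] cursor@7
After 4 (delete_current): list=[2, 35, 8] cursor@35
After 5 (prev): list=[2, 35, 8] cursor@2

Answer: 2 35 8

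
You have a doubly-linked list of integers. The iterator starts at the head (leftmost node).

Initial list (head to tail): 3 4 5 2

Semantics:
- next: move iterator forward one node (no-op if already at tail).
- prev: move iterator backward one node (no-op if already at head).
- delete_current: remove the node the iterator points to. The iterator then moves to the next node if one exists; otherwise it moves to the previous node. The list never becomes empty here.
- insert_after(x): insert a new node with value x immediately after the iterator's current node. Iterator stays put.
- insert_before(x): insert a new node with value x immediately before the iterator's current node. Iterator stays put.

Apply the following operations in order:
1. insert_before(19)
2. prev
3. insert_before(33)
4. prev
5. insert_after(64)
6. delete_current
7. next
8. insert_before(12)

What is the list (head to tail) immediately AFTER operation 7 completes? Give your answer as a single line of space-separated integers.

Answer: 64 19 3 4 5 2

Derivation:
After 1 (insert_before(19)): list=[19, 3, 4, 5, 2] cursor@3
After 2 (prev): list=[19, 3, 4, 5, 2] cursor@19
After 3 (insert_before(33)): list=[33, 19, 3, 4, 5, 2] cursor@19
After 4 (prev): list=[33, 19, 3, 4, 5, 2] cursor@33
After 5 (insert_after(64)): list=[33, 64, 19, 3, 4, 5, 2] cursor@33
After 6 (delete_current): list=[64, 19, 3, 4, 5, 2] cursor@64
After 7 (next): list=[64, 19, 3, 4, 5, 2] cursor@19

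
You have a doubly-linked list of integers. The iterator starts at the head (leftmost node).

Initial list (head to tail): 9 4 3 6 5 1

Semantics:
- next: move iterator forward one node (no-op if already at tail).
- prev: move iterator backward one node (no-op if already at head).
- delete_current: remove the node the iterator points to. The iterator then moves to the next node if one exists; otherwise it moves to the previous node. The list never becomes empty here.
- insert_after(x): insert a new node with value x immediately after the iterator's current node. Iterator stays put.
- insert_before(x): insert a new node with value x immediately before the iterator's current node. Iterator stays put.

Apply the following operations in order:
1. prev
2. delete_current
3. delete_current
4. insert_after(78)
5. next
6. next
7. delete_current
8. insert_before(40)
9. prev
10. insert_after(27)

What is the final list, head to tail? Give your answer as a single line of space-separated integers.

After 1 (prev): list=[9, 4, 3, 6, 5, 1] cursor@9
After 2 (delete_current): list=[4, 3, 6, 5, 1] cursor@4
After 3 (delete_current): list=[3, 6, 5, 1] cursor@3
After 4 (insert_after(78)): list=[3, 78, 6, 5, 1] cursor@3
After 5 (next): list=[3, 78, 6, 5, 1] cursor@78
After 6 (next): list=[3, 78, 6, 5, 1] cursor@6
After 7 (delete_current): list=[3, 78, 5, 1] cursor@5
After 8 (insert_before(40)): list=[3, 78, 40, 5, 1] cursor@5
After 9 (prev): list=[3, 78, 40, 5, 1] cursor@40
After 10 (insert_after(27)): list=[3, 78, 40, 27, 5, 1] cursor@40

Answer: 3 78 40 27 5 1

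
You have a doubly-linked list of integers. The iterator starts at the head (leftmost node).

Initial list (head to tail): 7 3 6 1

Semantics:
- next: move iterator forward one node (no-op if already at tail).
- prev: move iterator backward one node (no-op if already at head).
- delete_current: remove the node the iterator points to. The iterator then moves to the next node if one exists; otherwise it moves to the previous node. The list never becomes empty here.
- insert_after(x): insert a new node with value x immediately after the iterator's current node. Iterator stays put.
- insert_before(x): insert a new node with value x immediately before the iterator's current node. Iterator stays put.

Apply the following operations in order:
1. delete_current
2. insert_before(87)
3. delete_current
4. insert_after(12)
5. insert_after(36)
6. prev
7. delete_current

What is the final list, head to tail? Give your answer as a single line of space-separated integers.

Answer: 6 36 12 1

Derivation:
After 1 (delete_current): list=[3, 6, 1] cursor@3
After 2 (insert_before(87)): list=[87, 3, 6, 1] cursor@3
After 3 (delete_current): list=[87, 6, 1] cursor@6
After 4 (insert_after(12)): list=[87, 6, 12, 1] cursor@6
After 5 (insert_after(36)): list=[87, 6, 36, 12, 1] cursor@6
After 6 (prev): list=[87, 6, 36, 12, 1] cursor@87
After 7 (delete_current): list=[6, 36, 12, 1] cursor@6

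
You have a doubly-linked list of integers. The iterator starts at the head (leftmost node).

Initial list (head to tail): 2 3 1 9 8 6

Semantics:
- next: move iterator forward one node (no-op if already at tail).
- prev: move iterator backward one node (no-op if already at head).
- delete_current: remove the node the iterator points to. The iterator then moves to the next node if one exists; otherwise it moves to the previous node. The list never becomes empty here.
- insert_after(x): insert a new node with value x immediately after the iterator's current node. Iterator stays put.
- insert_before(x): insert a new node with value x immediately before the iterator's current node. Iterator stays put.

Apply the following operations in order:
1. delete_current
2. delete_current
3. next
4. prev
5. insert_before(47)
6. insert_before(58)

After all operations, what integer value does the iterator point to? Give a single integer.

Answer: 1

Derivation:
After 1 (delete_current): list=[3, 1, 9, 8, 6] cursor@3
After 2 (delete_current): list=[1, 9, 8, 6] cursor@1
After 3 (next): list=[1, 9, 8, 6] cursor@9
After 4 (prev): list=[1, 9, 8, 6] cursor@1
After 5 (insert_before(47)): list=[47, 1, 9, 8, 6] cursor@1
After 6 (insert_before(58)): list=[47, 58, 1, 9, 8, 6] cursor@1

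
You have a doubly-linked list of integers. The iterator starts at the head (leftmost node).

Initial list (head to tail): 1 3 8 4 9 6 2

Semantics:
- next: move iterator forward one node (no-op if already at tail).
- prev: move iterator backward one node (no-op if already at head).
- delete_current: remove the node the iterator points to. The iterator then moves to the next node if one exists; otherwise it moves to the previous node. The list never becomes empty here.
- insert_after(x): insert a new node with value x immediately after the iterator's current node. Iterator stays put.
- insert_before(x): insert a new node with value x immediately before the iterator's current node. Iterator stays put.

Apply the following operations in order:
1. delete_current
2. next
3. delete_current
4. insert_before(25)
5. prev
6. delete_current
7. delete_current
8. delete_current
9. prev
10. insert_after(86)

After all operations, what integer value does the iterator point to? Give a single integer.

Answer: 3

Derivation:
After 1 (delete_current): list=[3, 8, 4, 9, 6, 2] cursor@3
After 2 (next): list=[3, 8, 4, 9, 6, 2] cursor@8
After 3 (delete_current): list=[3, 4, 9, 6, 2] cursor@4
After 4 (insert_before(25)): list=[3, 25, 4, 9, 6, 2] cursor@4
After 5 (prev): list=[3, 25, 4, 9, 6, 2] cursor@25
After 6 (delete_current): list=[3, 4, 9, 6, 2] cursor@4
After 7 (delete_current): list=[3, 9, 6, 2] cursor@9
After 8 (delete_current): list=[3, 6, 2] cursor@6
After 9 (prev): list=[3, 6, 2] cursor@3
After 10 (insert_after(86)): list=[3, 86, 6, 2] cursor@3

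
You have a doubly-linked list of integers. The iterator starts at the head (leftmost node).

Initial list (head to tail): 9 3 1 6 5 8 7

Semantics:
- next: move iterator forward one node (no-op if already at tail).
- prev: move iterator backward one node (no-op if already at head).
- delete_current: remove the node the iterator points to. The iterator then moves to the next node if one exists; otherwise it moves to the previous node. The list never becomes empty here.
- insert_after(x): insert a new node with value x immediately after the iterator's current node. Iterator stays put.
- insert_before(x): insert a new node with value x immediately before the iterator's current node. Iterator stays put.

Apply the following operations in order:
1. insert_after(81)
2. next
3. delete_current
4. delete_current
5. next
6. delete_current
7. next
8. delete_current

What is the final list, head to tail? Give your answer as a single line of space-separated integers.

After 1 (insert_after(81)): list=[9, 81, 3, 1, 6, 5, 8, 7] cursor@9
After 2 (next): list=[9, 81, 3, 1, 6, 5, 8, 7] cursor@81
After 3 (delete_current): list=[9, 3, 1, 6, 5, 8, 7] cursor@3
After 4 (delete_current): list=[9, 1, 6, 5, 8, 7] cursor@1
After 5 (next): list=[9, 1, 6, 5, 8, 7] cursor@6
After 6 (delete_current): list=[9, 1, 5, 8, 7] cursor@5
After 7 (next): list=[9, 1, 5, 8, 7] cursor@8
After 8 (delete_current): list=[9, 1, 5, 7] cursor@7

Answer: 9 1 5 7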